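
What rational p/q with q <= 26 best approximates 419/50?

Expand x = 419/50 as a continued fraction with the Euclidean algorithm:
  419 = 8*50 + 19, so a_0 = 8.
  50 = 2*19 + 12, so a_1 = 2.
  19 = 1*12 + 7, so a_2 = 1.
  12 = 1*7 + 5, so a_3 = 1.
  7 = 1*5 + 2, so a_4 = 1.
  5 = 2*2 + 1, so a_5 = 2.
  2 = 2*1 + 0, so a_6 = 2.
so x = [8; 2, 1, 1, 1, 2, 2].
Convergents (p_i = a_i*p_{i-1} + p_{i-2}, q_i = a_i*q_{i-1} + q_{i-2} with p_{-2}=0, p_{-1}=1, q_{-2}=1, q_{-1}=0), until the denominator exceeds 26:
  i=0: a_0=8, p_0 = 8*1 + 0 = 8, q_0 = 8*0 + 1 = 1.
  i=1: a_1=2, p_1 = 2*8 + 1 = 17, q_1 = 2*1 + 0 = 2.
  i=2: a_2=1, p_2 = 1*17 + 8 = 25, q_2 = 1*2 + 1 = 3.
  i=3: a_3=1, p_3 = 1*25 + 17 = 42, q_3 = 1*3 + 2 = 5.
  i=4: a_4=1, p_4 = 1*42 + 25 = 67, q_4 = 1*5 + 3 = 8.
  i=5: a_5=2, p_5 = 2*67 + 42 = 176, q_5 = 2*8 + 5 = 21.
  i=6: a_6=2, p_6 = 2*176 + 67 = 419, q_6 = 2*21 + 8 = 50.
q_6 = 50 > 26, so the last convergent with denominator <= 26 is p_5/q_5 = 176/21.
The closest fraction with denominator <= 26 is either p_5/q_5 or the intermediate fraction (k*p_5 + p_4)/(k*q_5 + q_4) with the largest k >= 1 whose denominator stays <= 26; these approach x as k grows, and every other convergent or intermediate fraction in range is farther away.
Largest k: floor((26 - q_4)/q_5) = floor((26 - 8)/21) = 0.
Since k = 0, no intermediate fraction beyond p_5/q_5 has denominator <= 26, so the convergent 176/21 is the closest (its error is |419*21 - 176*50|/(50*21) = 1/1050).

176/21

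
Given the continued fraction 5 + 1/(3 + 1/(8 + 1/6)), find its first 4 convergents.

Using the convergent recurrence p_i = a_i*p_{i-1} + p_{i-2}, q_i = a_i*q_{i-1} + q_{i-2} with p_{-2}=0, p_{-1}=1, q_{-2}=1, q_{-1}=0:
  i=0: a_0=5, p_0 = 5*1 + 0 = 5, q_0 = 5*0 + 1 = 1.
  i=1: a_1=3, p_1 = 3*5 + 1 = 16, q_1 = 3*1 + 0 = 3.
  i=2: a_2=8, p_2 = 8*16 + 5 = 133, q_2 = 8*3 + 1 = 25.
  i=3: a_3=6, p_3 = 6*133 + 16 = 814, q_3 = 6*25 + 3 = 153.

5/1, 16/3, 133/25, 814/153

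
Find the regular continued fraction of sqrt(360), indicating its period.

[18; (1, 36)]

Write x_i = (sqrt(360) + m_i)/d_i with (m_0, d_0) = (0, 1). a_0 = floor(sqrt(360)) = 18, since 18^2 = 324 <= 360 < 361 = 19^2.
Iterate m_{i+1} = d_i*a_i - m_i, d_{i+1} = (360 - m_{i+1}^2)/d_i, a_{i+1} = floor((a_0 + m_{i+1})/d_{i+1}):
  m_1 = 1*18 - 0 = 18, d_1 = (360 - 18^2)/1 = 36/1 = 36, a_1 = floor((18 + 18)/36) = 1.
  m_2 = 36*1 - 18 = 18, d_2 = (360 - 18^2)/36 = 36/36 = 1, a_2 = floor((18 + 18)/1) = 36.
  m_3 = 1*36 - 18 = 18, d_3 = (360 - 18^2)/1 = 36/1 = 36: (m_3, d_3) = (m_1, d_1) = (18, 36), so from here the quotients repeat a_1, a_2; the period length is 2.
Hence the expansion of sqrt(360) is a_0 = 18 followed by the repeating block 1, 36 (period 2).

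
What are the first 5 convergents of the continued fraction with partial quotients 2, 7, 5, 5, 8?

2/1, 15/7, 77/36, 400/187, 3277/1532

Using the convergent recurrence p_i = a_i*p_{i-1} + p_{i-2}, q_i = a_i*q_{i-1} + q_{i-2} with p_{-2}=0, p_{-1}=1, q_{-2}=1, q_{-1}=0:
  i=0: a_0=2, p_0 = 2*1 + 0 = 2, q_0 = 2*0 + 1 = 1.
  i=1: a_1=7, p_1 = 7*2 + 1 = 15, q_1 = 7*1 + 0 = 7.
  i=2: a_2=5, p_2 = 5*15 + 2 = 77, q_2 = 5*7 + 1 = 36.
  i=3: a_3=5, p_3 = 5*77 + 15 = 400, q_3 = 5*36 + 7 = 187.
  i=4: a_4=8, p_4 = 8*400 + 77 = 3277, q_4 = 8*187 + 36 = 1532.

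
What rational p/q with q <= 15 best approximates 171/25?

89/13

Expand x = 171/25 as a continued fraction with the Euclidean algorithm:
  171 = 6*25 + 21, so a_0 = 6.
  25 = 1*21 + 4, so a_1 = 1.
  21 = 5*4 + 1, so a_2 = 5.
  4 = 4*1 + 0, so a_3 = 4.
so x = [6; 1, 5, 4].
Convergents (p_i = a_i*p_{i-1} + p_{i-2}, q_i = a_i*q_{i-1} + q_{i-2} with p_{-2}=0, p_{-1}=1, q_{-2}=1, q_{-1}=0), until the denominator exceeds 15:
  i=0: a_0=6, p_0 = 6*1 + 0 = 6, q_0 = 6*0 + 1 = 1.
  i=1: a_1=1, p_1 = 1*6 + 1 = 7, q_1 = 1*1 + 0 = 1.
  i=2: a_2=5, p_2 = 5*7 + 6 = 41, q_2 = 5*1 + 1 = 6.
  i=3: a_3=4, p_3 = 4*41 + 7 = 171, q_3 = 4*6 + 1 = 25.
q_3 = 25 > 15, so the last convergent with denominator <= 15 is p_2/q_2 = 41/6.
The closest fraction with denominator <= 15 is either p_2/q_2 or the intermediate fraction (k*p_2 + p_1)/(k*q_2 + q_1) with the largest k >= 1 whose denominator stays <= 15; these approach x as k grows, and every other convergent or intermediate fraction in range is farther away.
Largest k: floor((15 - q_1)/q_2) = floor((15 - 1)/6) = 2.
That gives (2*41 + 7)/(2*6 + 1) = 89/13.
Compare the errors: |x - 41/6| = |171*6 - 41*25|/(25*6) = 1/150, and |x - 89/13| = |171*13 - 89*25|/(25*13) = 2/325.
Cross-multiplying, 2*150 = 300 < 325 = 1*325, so 2/325 is smaller: the intermediate fraction 89/13 is closer to x than 41/6.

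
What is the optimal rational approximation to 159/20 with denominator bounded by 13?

103/13

Expand x = 159/20 as a continued fraction with the Euclidean algorithm:
  159 = 7*20 + 19, so a_0 = 7.
  20 = 1*19 + 1, so a_1 = 1.
  19 = 19*1 + 0, so a_2 = 19.
so x = [7; 1, 19].
Convergents (p_i = a_i*p_{i-1} + p_{i-2}, q_i = a_i*q_{i-1} + q_{i-2} with p_{-2}=0, p_{-1}=1, q_{-2}=1, q_{-1}=0), until the denominator exceeds 13:
  i=0: a_0=7, p_0 = 7*1 + 0 = 7, q_0 = 7*0 + 1 = 1.
  i=1: a_1=1, p_1 = 1*7 + 1 = 8, q_1 = 1*1 + 0 = 1.
  i=2: a_2=19, p_2 = 19*8 + 7 = 159, q_2 = 19*1 + 1 = 20.
q_2 = 20 > 13, so the last convergent with denominator <= 13 is p_1/q_1 = 8/1.
The closest fraction with denominator <= 13 is either p_1/q_1 or the intermediate fraction (k*p_1 + p_0)/(k*q_1 + q_0) with the largest k >= 1 whose denominator stays <= 13; these approach x as k grows, and every other convergent or intermediate fraction in range is farther away.
Largest k: floor((13 - q_0)/q_1) = floor((13 - 1)/1) = 12.
That gives (12*8 + 7)/(12*1 + 1) = 103/13.
Compare the errors: |x - 8/1| = |159*1 - 8*20|/(20*1) = 1/20, and |x - 103/13| = |159*13 - 103*20|/(20*13) = 7/260.
Cross-multiplying, 7*20 = 140 < 260 = 1*260, so 7/260 is smaller: the intermediate fraction 103/13 is closer to x than 8/1.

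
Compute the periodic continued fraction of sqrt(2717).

Write x_i = (sqrt(2717) + m_i)/d_i with (m_0, d_0) = (0, 1). a_0 = floor(sqrt(2717)) = 52, since 52^2 = 2704 <= 2717 < 2809 = 53^2.
Iterate m_{i+1} = d_i*a_i - m_i, d_{i+1} = (2717 - m_{i+1}^2)/d_i, a_{i+1} = floor((a_0 + m_{i+1})/d_{i+1}):
  m_1 = 1*52 - 0 = 52, d_1 = (2717 - 52^2)/1 = 13/1 = 13, a_1 = floor((52 + 52)/13) = 8.
  m_2 = 13*8 - 52 = 52, d_2 = (2717 - 52^2)/13 = 13/13 = 1, a_2 = floor((52 + 52)/1) = 104.
  m_3 = 1*104 - 52 = 52, d_3 = (2717 - 52^2)/1 = 13/1 = 13: (m_3, d_3) = (m_1, d_1) = (52, 13), so from here the quotients repeat a_1, a_2; the period length is 2.
Hence the expansion of sqrt(2717) is a_0 = 52 followed by the repeating block 8, 104 (period 2).

[52; (8, 104)]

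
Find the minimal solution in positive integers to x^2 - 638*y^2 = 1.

First expand sqrt(638) as a continued fraction. With x_i = (sqrt(638) + m_i)/d_i and (m_0, d_0) = (0, 1): a_0 = floor(sqrt(638)) = 25, since 25^2 = 625 <= 638 < 676 = 26^2.
Iterate m_{i+1} = d_i*a_i - m_i, d_{i+1} = (638 - m_{i+1}^2)/d_i, a_{i+1} = floor((a_0 + m_{i+1})/d_{i+1}):
  m_1 = 1*25 - 0 = 25, d_1 = (638 - 25^2)/1 = 13/1 = 13, a_1 = floor((25 + 25)/13) = 3.
  m_2 = 13*3 - 25 = 14, d_2 = (638 - 14^2)/13 = 442/13 = 34, a_2 = floor((25 + 14)/34) = 1.
  m_3 = 34*1 - 14 = 20, d_3 = (638 - 20^2)/34 = 238/34 = 7, a_3 = floor((25 + 20)/7) = 6.
  m_4 = 7*6 - 20 = 22, d_4 = (638 - 22^2)/7 = 154/7 = 22, a_4 = floor((25 + 22)/22) = 2.
  m_5 = 22*2 - 22 = 22, d_5 = (638 - 22^2)/22 = 154/22 = 7, a_5 = floor((25 + 22)/7) = 6.
  m_6 = 7*6 - 22 = 20, d_6 = (638 - 20^2)/7 = 238/7 = 34, a_6 = floor((25 + 20)/34) = 1.
  m_7 = 34*1 - 20 = 14, d_7 = (638 - 14^2)/34 = 442/34 = 13, a_7 = floor((25 + 14)/13) = 3.
  m_8 = 13*3 - 14 = 25, d_8 = (638 - 25^2)/13 = 13/13 = 1, a_8 = floor((25 + 25)/1) = 50.
  m_9 = 1*50 - 25 = 25, d_9 = (638 - 25^2)/1 = 13/1 = 13: (m_9, d_9) = (m_1, d_1) = (25, 13), so from here the quotients repeat a_1, ..., a_8; the period length is 8.
So sqrt(638) = [25; (3, 1, 6, 2, 6, 1, 3, 50)] with period length k = 8.
k is even, so the fundamental solution of x^2 - 638y^2 = 1 is (p_{k-1}, q_{k-1}) = (p_7, q_7); compute convergents through index 7.
Convergents (p_i = a_i*p_{i-1} + p_{i-2}, q_i = a_i*q_{i-1} + q_{i-2} with p_{-2}=0, p_{-1}=1, q_{-2}=1, q_{-1}=0):
  i=0: a_0=25, p_0 = 25*1 + 0 = 25, q_0 = 25*0 + 1 = 1.
  i=1: a_1=3, p_1 = 3*25 + 1 = 76, q_1 = 3*1 + 0 = 3.
  i=2: a_2=1, p_2 = 1*76 + 25 = 101, q_2 = 1*3 + 1 = 4.
  i=3: a_3=6, p_3 = 6*101 + 76 = 682, q_3 = 6*4 + 3 = 27.
  i=4: a_4=2, p_4 = 2*682 + 101 = 1465, q_4 = 2*27 + 4 = 58.
  i=5: a_5=6, p_5 = 6*1465 + 682 = 9472, q_5 = 6*58 + 27 = 375.
  i=6: a_6=1, p_6 = 1*9472 + 1465 = 10937, q_6 = 1*375 + 58 = 433.
  i=7: a_7=3, p_7 = 3*10937 + 9472 = 42283, q_7 = 3*433 + 375 = 1674.
Check: 42283^2 - 638*1674^2 = 1787852089 - 1787852088 = 1, so (x, y) = (42283, 1674) solves the equation, and by the theorem it is the least positive solution.

(x, y) = (42283, 1674)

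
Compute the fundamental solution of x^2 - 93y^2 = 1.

(x, y) = (12151, 1260)

First expand sqrt(93) as a continued fraction. With x_i = (sqrt(93) + m_i)/d_i and (m_0, d_0) = (0, 1): a_0 = floor(sqrt(93)) = 9, since 9^2 = 81 <= 93 < 100 = 10^2.
Iterate m_{i+1} = d_i*a_i - m_i, d_{i+1} = (93 - m_{i+1}^2)/d_i, a_{i+1} = floor((a_0 + m_{i+1})/d_{i+1}):
  m_1 = 1*9 - 0 = 9, d_1 = (93 - 9^2)/1 = 12/1 = 12, a_1 = floor((9 + 9)/12) = 1.
  m_2 = 12*1 - 9 = 3, d_2 = (93 - 3^2)/12 = 84/12 = 7, a_2 = floor((9 + 3)/7) = 1.
  m_3 = 7*1 - 3 = 4, d_3 = (93 - 4^2)/7 = 77/7 = 11, a_3 = floor((9 + 4)/11) = 1.
  m_4 = 11*1 - 4 = 7, d_4 = (93 - 7^2)/11 = 44/11 = 4, a_4 = floor((9 + 7)/4) = 4.
  m_5 = 4*4 - 7 = 9, d_5 = (93 - 9^2)/4 = 12/4 = 3, a_5 = floor((9 + 9)/3) = 6.
  m_6 = 3*6 - 9 = 9, d_6 = (93 - 9^2)/3 = 12/3 = 4, a_6 = floor((9 + 9)/4) = 4.
  m_7 = 4*4 - 9 = 7, d_7 = (93 - 7^2)/4 = 44/4 = 11, a_7 = floor((9 + 7)/11) = 1.
  m_8 = 11*1 - 7 = 4, d_8 = (93 - 4^2)/11 = 77/11 = 7, a_8 = floor((9 + 4)/7) = 1.
  m_9 = 7*1 - 4 = 3, d_9 = (93 - 3^2)/7 = 84/7 = 12, a_9 = floor((9 + 3)/12) = 1.
  m_10 = 12*1 - 3 = 9, d_10 = (93 - 9^2)/12 = 12/12 = 1, a_10 = floor((9 + 9)/1) = 18.
  m_11 = 1*18 - 9 = 9, d_11 = (93 - 9^2)/1 = 12/1 = 12: (m_11, d_11) = (m_1, d_1) = (9, 12), so from here the quotients repeat a_1, ..., a_10; the period length is 10.
So sqrt(93) = [9; (1, 1, 1, 4, 6, 4, 1, 1, 1, 18)] with period length k = 10.
k is even, so the fundamental solution of x^2 - 93y^2 = 1 is (p_{k-1}, q_{k-1}) = (p_9, q_9); compute convergents through index 9.
Convergents (p_i = a_i*p_{i-1} + p_{i-2}, q_i = a_i*q_{i-1} + q_{i-2} with p_{-2}=0, p_{-1}=1, q_{-2}=1, q_{-1}=0):
  i=0: a_0=9, p_0 = 9*1 + 0 = 9, q_0 = 9*0 + 1 = 1.
  i=1: a_1=1, p_1 = 1*9 + 1 = 10, q_1 = 1*1 + 0 = 1.
  i=2: a_2=1, p_2 = 1*10 + 9 = 19, q_2 = 1*1 + 1 = 2.
  i=3: a_3=1, p_3 = 1*19 + 10 = 29, q_3 = 1*2 + 1 = 3.
  i=4: a_4=4, p_4 = 4*29 + 19 = 135, q_4 = 4*3 + 2 = 14.
  i=5: a_5=6, p_5 = 6*135 + 29 = 839, q_5 = 6*14 + 3 = 87.
  i=6: a_6=4, p_6 = 4*839 + 135 = 3491, q_6 = 4*87 + 14 = 362.
  i=7: a_7=1, p_7 = 1*3491 + 839 = 4330, q_7 = 1*362 + 87 = 449.
  i=8: a_8=1, p_8 = 1*4330 + 3491 = 7821, q_8 = 1*449 + 362 = 811.
  i=9: a_9=1, p_9 = 1*7821 + 4330 = 12151, q_9 = 1*811 + 449 = 1260.
Check: 12151^2 - 93*1260^2 = 147646801 - 147646800 = 1, so (x, y) = (12151, 1260) solves the equation, and by the theorem it is the least positive solution.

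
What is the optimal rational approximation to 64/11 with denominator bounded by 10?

Expand x = 64/11 as a continued fraction with the Euclidean algorithm:
  64 = 5*11 + 9, so a_0 = 5.
  11 = 1*9 + 2, so a_1 = 1.
  9 = 4*2 + 1, so a_2 = 4.
  2 = 2*1 + 0, so a_3 = 2.
so x = [5; 1, 4, 2].
Convergents (p_i = a_i*p_{i-1} + p_{i-2}, q_i = a_i*q_{i-1} + q_{i-2} with p_{-2}=0, p_{-1}=1, q_{-2}=1, q_{-1}=0), until the denominator exceeds 10:
  i=0: a_0=5, p_0 = 5*1 + 0 = 5, q_0 = 5*0 + 1 = 1.
  i=1: a_1=1, p_1 = 1*5 + 1 = 6, q_1 = 1*1 + 0 = 1.
  i=2: a_2=4, p_2 = 4*6 + 5 = 29, q_2 = 4*1 + 1 = 5.
  i=3: a_3=2, p_3 = 2*29 + 6 = 64, q_3 = 2*5 + 1 = 11.
q_3 = 11 > 10, so the last convergent with denominator <= 10 is p_2/q_2 = 29/5.
The closest fraction with denominator <= 10 is either p_2/q_2 or the intermediate fraction (k*p_2 + p_1)/(k*q_2 + q_1) with the largest k >= 1 whose denominator stays <= 10; these approach x as k grows, and every other convergent or intermediate fraction in range is farther away.
Largest k: floor((10 - q_1)/q_2) = floor((10 - 1)/5) = 1.
That gives (1*29 + 6)/(1*5 + 1) = 35/6.
Compare the errors: |x - 29/5| = |64*5 - 29*11|/(11*5) = 1/55, and |x - 35/6| = |64*6 - 35*11|/(11*6) = 1/66.
Cross-multiplying, 1*55 = 55 < 66 = 1*66, so 1/66 is smaller: the intermediate fraction 35/6 is closer to x than 29/5.

35/6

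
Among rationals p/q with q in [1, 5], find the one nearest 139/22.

Expand x = 139/22 as a continued fraction with the Euclidean algorithm:
  139 = 6*22 + 7, so a_0 = 6.
  22 = 3*7 + 1, so a_1 = 3.
  7 = 7*1 + 0, so a_2 = 7.
so x = [6; 3, 7].
Convergents (p_i = a_i*p_{i-1} + p_{i-2}, q_i = a_i*q_{i-1} + q_{i-2} with p_{-2}=0, p_{-1}=1, q_{-2}=1, q_{-1}=0), until the denominator exceeds 5:
  i=0: a_0=6, p_0 = 6*1 + 0 = 6, q_0 = 6*0 + 1 = 1.
  i=1: a_1=3, p_1 = 3*6 + 1 = 19, q_1 = 3*1 + 0 = 3.
  i=2: a_2=7, p_2 = 7*19 + 6 = 139, q_2 = 7*3 + 1 = 22.
q_2 = 22 > 5, so the last convergent with denominator <= 5 is p_1/q_1 = 19/3.
The closest fraction with denominator <= 5 is either p_1/q_1 or the intermediate fraction (k*p_1 + p_0)/(k*q_1 + q_0) with the largest k >= 1 whose denominator stays <= 5; these approach x as k grows, and every other convergent or intermediate fraction in range is farther away.
Largest k: floor((5 - q_0)/q_1) = floor((5 - 1)/3) = 1.
That gives (1*19 + 6)/(1*3 + 1) = 25/4.
Compare the errors: |x - 19/3| = |139*3 - 19*22|/(22*3) = 1/66, and |x - 25/4| = |139*4 - 25*22|/(22*4) = 6/88.
Cross-multiplying, 1*88 = 88 < 396 = 6*66, so 1/66 is smaller: the convergent 19/3 is closer to x than 25/4.

19/3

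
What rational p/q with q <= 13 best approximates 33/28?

Expand x = 33/28 as a continued fraction with the Euclidean algorithm:
  33 = 1*28 + 5, so a_0 = 1.
  28 = 5*5 + 3, so a_1 = 5.
  5 = 1*3 + 2, so a_2 = 1.
  3 = 1*2 + 1, so a_3 = 1.
  2 = 2*1 + 0, so a_4 = 2.
so x = [1; 5, 1, 1, 2].
Convergents (p_i = a_i*p_{i-1} + p_{i-2}, q_i = a_i*q_{i-1} + q_{i-2} with p_{-2}=0, p_{-1}=1, q_{-2}=1, q_{-1}=0), until the denominator exceeds 13:
  i=0: a_0=1, p_0 = 1*1 + 0 = 1, q_0 = 1*0 + 1 = 1.
  i=1: a_1=5, p_1 = 5*1 + 1 = 6, q_1 = 5*1 + 0 = 5.
  i=2: a_2=1, p_2 = 1*6 + 1 = 7, q_2 = 1*5 + 1 = 6.
  i=3: a_3=1, p_3 = 1*7 + 6 = 13, q_3 = 1*6 + 5 = 11.
  i=4: a_4=2, p_4 = 2*13 + 7 = 33, q_4 = 2*11 + 6 = 28.
q_4 = 28 > 13, so the last convergent with denominator <= 13 is p_3/q_3 = 13/11.
The closest fraction with denominator <= 13 is either p_3/q_3 or the intermediate fraction (k*p_3 + p_2)/(k*q_3 + q_2) with the largest k >= 1 whose denominator stays <= 13; these approach x as k grows, and every other convergent or intermediate fraction in range is farther away.
Largest k: floor((13 - q_2)/q_3) = floor((13 - 6)/11) = 0.
Since k = 0, no intermediate fraction beyond p_3/q_3 has denominator <= 13, so the convergent 13/11 is the closest (its error is |33*11 - 13*28|/(28*11) = 1/308).

13/11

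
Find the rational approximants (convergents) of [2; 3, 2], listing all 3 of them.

Using the convergent recurrence p_i = a_i*p_{i-1} + p_{i-2}, q_i = a_i*q_{i-1} + q_{i-2} with p_{-2}=0, p_{-1}=1, q_{-2}=1, q_{-1}=0:
  i=0: a_0=2, p_0 = 2*1 + 0 = 2, q_0 = 2*0 + 1 = 1.
  i=1: a_1=3, p_1 = 3*2 + 1 = 7, q_1 = 3*1 + 0 = 3.
  i=2: a_2=2, p_2 = 2*7 + 2 = 16, q_2 = 2*3 + 1 = 7.

2/1, 7/3, 16/7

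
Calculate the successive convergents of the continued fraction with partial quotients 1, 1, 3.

Using the convergent recurrence p_i = a_i*p_{i-1} + p_{i-2}, q_i = a_i*q_{i-1} + q_{i-2} with p_{-2}=0, p_{-1}=1, q_{-2}=1, q_{-1}=0:
  i=0: a_0=1, p_0 = 1*1 + 0 = 1, q_0 = 1*0 + 1 = 1.
  i=1: a_1=1, p_1 = 1*1 + 1 = 2, q_1 = 1*1 + 0 = 1.
  i=2: a_2=3, p_2 = 3*2 + 1 = 7, q_2 = 3*1 + 1 = 4.

1/1, 2/1, 7/4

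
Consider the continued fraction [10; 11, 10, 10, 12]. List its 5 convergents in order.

10/1, 111/11, 1120/111, 11311/1121, 136852/13563

Using the convergent recurrence p_i = a_i*p_{i-1} + p_{i-2}, q_i = a_i*q_{i-1} + q_{i-2} with p_{-2}=0, p_{-1}=1, q_{-2}=1, q_{-1}=0:
  i=0: a_0=10, p_0 = 10*1 + 0 = 10, q_0 = 10*0 + 1 = 1.
  i=1: a_1=11, p_1 = 11*10 + 1 = 111, q_1 = 11*1 + 0 = 11.
  i=2: a_2=10, p_2 = 10*111 + 10 = 1120, q_2 = 10*11 + 1 = 111.
  i=3: a_3=10, p_3 = 10*1120 + 111 = 11311, q_3 = 10*111 + 11 = 1121.
  i=4: a_4=12, p_4 = 12*11311 + 1120 = 136852, q_4 = 12*1121 + 111 = 13563.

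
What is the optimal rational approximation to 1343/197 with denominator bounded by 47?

Expand x = 1343/197 as a continued fraction with the Euclidean algorithm:
  1343 = 6*197 + 161, so a_0 = 6.
  197 = 1*161 + 36, so a_1 = 1.
  161 = 4*36 + 17, so a_2 = 4.
  36 = 2*17 + 2, so a_3 = 2.
  17 = 8*2 + 1, so a_4 = 8.
  2 = 2*1 + 0, so a_5 = 2.
so x = [6; 1, 4, 2, 8, 2].
Convergents (p_i = a_i*p_{i-1} + p_{i-2}, q_i = a_i*q_{i-1} + q_{i-2} with p_{-2}=0, p_{-1}=1, q_{-2}=1, q_{-1}=0), until the denominator exceeds 47:
  i=0: a_0=6, p_0 = 6*1 + 0 = 6, q_0 = 6*0 + 1 = 1.
  i=1: a_1=1, p_1 = 1*6 + 1 = 7, q_1 = 1*1 + 0 = 1.
  i=2: a_2=4, p_2 = 4*7 + 6 = 34, q_2 = 4*1 + 1 = 5.
  i=3: a_3=2, p_3 = 2*34 + 7 = 75, q_3 = 2*5 + 1 = 11.
  i=4: a_4=8, p_4 = 8*75 + 34 = 634, q_4 = 8*11 + 5 = 93.
q_4 = 93 > 47, so the last convergent with denominator <= 47 is p_3/q_3 = 75/11.
The closest fraction with denominator <= 47 is either p_3/q_3 or the intermediate fraction (k*p_3 + p_2)/(k*q_3 + q_2) with the largest k >= 1 whose denominator stays <= 47; these approach x as k grows, and every other convergent or intermediate fraction in range is farther away.
Largest k: floor((47 - q_2)/q_3) = floor((47 - 5)/11) = 3.
That gives (3*75 + 34)/(3*11 + 5) = 259/38.
Compare the errors: |x - 75/11| = |1343*11 - 75*197|/(197*11) = 2/2167, and |x - 259/38| = |1343*38 - 259*197|/(197*38) = 11/7486.
Cross-multiplying, 2*7486 = 14972 < 23837 = 11*2167, so 2/2167 is smaller: the convergent 75/11 is closer to x than 259/38.

75/11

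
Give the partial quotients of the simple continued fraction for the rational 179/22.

Run the Euclidean algorithm on 179 and 22; the successive quotients are the partial quotients a_0, a_1, ... (each step inverts the fractional part left over by the previous one):
  179 = 8*22 + 3, so a_0 = 8.
  22 = 7*3 + 1, so a_1 = 7.
  3 = 3*1 + 0, so a_2 = 3.
The remainder reaches 0 after 3 divisions, so the expansion has 3 partial quotients, read off in order.

[8; 7, 3]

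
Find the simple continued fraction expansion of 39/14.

Run the Euclidean algorithm on 39 and 14; the successive quotients are the partial quotients a_0, a_1, ... (each step inverts the fractional part left over by the previous one):
  39 = 2*14 + 11, so a_0 = 2.
  14 = 1*11 + 3, so a_1 = 1.
  11 = 3*3 + 2, so a_2 = 3.
  3 = 1*2 + 1, so a_3 = 1.
  2 = 2*1 + 0, so a_4 = 2.
The remainder reaches 0 after 5 divisions, so the expansion has 5 partial quotients, read off in order.

[2; 1, 3, 1, 2]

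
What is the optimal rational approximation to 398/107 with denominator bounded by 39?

93/25

Expand x = 398/107 as a continued fraction with the Euclidean algorithm:
  398 = 3*107 + 77, so a_0 = 3.
  107 = 1*77 + 30, so a_1 = 1.
  77 = 2*30 + 17, so a_2 = 2.
  30 = 1*17 + 13, so a_3 = 1.
  17 = 1*13 + 4, so a_4 = 1.
  13 = 3*4 + 1, so a_5 = 3.
  4 = 4*1 + 0, so a_6 = 4.
so x = [3; 1, 2, 1, 1, 3, 4].
Convergents (p_i = a_i*p_{i-1} + p_{i-2}, q_i = a_i*q_{i-1} + q_{i-2} with p_{-2}=0, p_{-1}=1, q_{-2}=1, q_{-1}=0), until the denominator exceeds 39:
  i=0: a_0=3, p_0 = 3*1 + 0 = 3, q_0 = 3*0 + 1 = 1.
  i=1: a_1=1, p_1 = 1*3 + 1 = 4, q_1 = 1*1 + 0 = 1.
  i=2: a_2=2, p_2 = 2*4 + 3 = 11, q_2 = 2*1 + 1 = 3.
  i=3: a_3=1, p_3 = 1*11 + 4 = 15, q_3 = 1*3 + 1 = 4.
  i=4: a_4=1, p_4 = 1*15 + 11 = 26, q_4 = 1*4 + 3 = 7.
  i=5: a_5=3, p_5 = 3*26 + 15 = 93, q_5 = 3*7 + 4 = 25.
  i=6: a_6=4, p_6 = 4*93 + 26 = 398, q_6 = 4*25 + 7 = 107.
q_6 = 107 > 39, so the last convergent with denominator <= 39 is p_5/q_5 = 93/25.
The closest fraction with denominator <= 39 is either p_5/q_5 or the intermediate fraction (k*p_5 + p_4)/(k*q_5 + q_4) with the largest k >= 1 whose denominator stays <= 39; these approach x as k grows, and every other convergent or intermediate fraction in range is farther away.
Largest k: floor((39 - q_4)/q_5) = floor((39 - 7)/25) = 1.
That gives (1*93 + 26)/(1*25 + 7) = 119/32.
Compare the errors: |x - 93/25| = |398*25 - 93*107|/(107*25) = 1/2675, and |x - 119/32| = |398*32 - 119*107|/(107*32) = 3/3424.
Cross-multiplying, 1*3424 = 3424 < 8025 = 3*2675, so 1/2675 is smaller: the convergent 93/25 is closer to x than 119/32.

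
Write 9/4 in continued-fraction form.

Run the Euclidean algorithm on 9 and 4; the successive quotients are the partial quotients a_0, a_1, ... (each step inverts the fractional part left over by the previous one):
  9 = 2*4 + 1, so a_0 = 2.
  4 = 4*1 + 0, so a_1 = 4.
The remainder reaches 0 after 2 divisions, so the expansion has 2 partial quotients, read off in order.

[2; 4]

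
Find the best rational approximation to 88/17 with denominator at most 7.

31/6

Expand x = 88/17 as a continued fraction with the Euclidean algorithm:
  88 = 5*17 + 3, so a_0 = 5.
  17 = 5*3 + 2, so a_1 = 5.
  3 = 1*2 + 1, so a_2 = 1.
  2 = 2*1 + 0, so a_3 = 2.
so x = [5; 5, 1, 2].
Convergents (p_i = a_i*p_{i-1} + p_{i-2}, q_i = a_i*q_{i-1} + q_{i-2} with p_{-2}=0, p_{-1}=1, q_{-2}=1, q_{-1}=0), until the denominator exceeds 7:
  i=0: a_0=5, p_0 = 5*1 + 0 = 5, q_0 = 5*0 + 1 = 1.
  i=1: a_1=5, p_1 = 5*5 + 1 = 26, q_1 = 5*1 + 0 = 5.
  i=2: a_2=1, p_2 = 1*26 + 5 = 31, q_2 = 1*5 + 1 = 6.
  i=3: a_3=2, p_3 = 2*31 + 26 = 88, q_3 = 2*6 + 5 = 17.
q_3 = 17 > 7, so the last convergent with denominator <= 7 is p_2/q_2 = 31/6.
The closest fraction with denominator <= 7 is either p_2/q_2 or the intermediate fraction (k*p_2 + p_1)/(k*q_2 + q_1) with the largest k >= 1 whose denominator stays <= 7; these approach x as k grows, and every other convergent or intermediate fraction in range is farther away.
Largest k: floor((7 - q_1)/q_2) = floor((7 - 5)/6) = 0.
Since k = 0, no intermediate fraction beyond p_2/q_2 has denominator <= 7, so the convergent 31/6 is the closest (its error is |88*6 - 31*17|/(17*6) = 1/102).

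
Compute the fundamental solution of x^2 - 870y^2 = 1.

First expand sqrt(870) as a continued fraction. With x_i = (sqrt(870) + m_i)/d_i and (m_0, d_0) = (0, 1): a_0 = floor(sqrt(870)) = 29, since 29^2 = 841 <= 870 < 900 = 30^2.
Iterate m_{i+1} = d_i*a_i - m_i, d_{i+1} = (870 - m_{i+1}^2)/d_i, a_{i+1} = floor((a_0 + m_{i+1})/d_{i+1}):
  m_1 = 1*29 - 0 = 29, d_1 = (870 - 29^2)/1 = 29/1 = 29, a_1 = floor((29 + 29)/29) = 2.
  m_2 = 29*2 - 29 = 29, d_2 = (870 - 29^2)/29 = 29/29 = 1, a_2 = floor((29 + 29)/1) = 58.
  m_3 = 1*58 - 29 = 29, d_3 = (870 - 29^2)/1 = 29/1 = 29: (m_3, d_3) = (m_1, d_1) = (29, 29), so from here the quotients repeat a_1, a_2; the period length is 2.
So sqrt(870) = [29; (2, 58)] with period length k = 2.
k is even, so the fundamental solution of x^2 - 870y^2 = 1 is (p_{k-1}, q_{k-1}) = (p_1, q_1); compute convergents through index 1.
Convergents (p_i = a_i*p_{i-1} + p_{i-2}, q_i = a_i*q_{i-1} + q_{i-2} with p_{-2}=0, p_{-1}=1, q_{-2}=1, q_{-1}=0):
  i=0: a_0=29, p_0 = 29*1 + 0 = 29, q_0 = 29*0 + 1 = 1.
  i=1: a_1=2, p_1 = 2*29 + 1 = 59, q_1 = 2*1 + 0 = 2.
Check: 59^2 - 870*2^2 = 3481 - 3480 = 1, so (x, y) = (59, 2) solves the equation, and by the theorem it is the least positive solution.

(x, y) = (59, 2)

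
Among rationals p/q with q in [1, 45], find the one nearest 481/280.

Expand x = 481/280 as a continued fraction with the Euclidean algorithm:
  481 = 1*280 + 201, so a_0 = 1.
  280 = 1*201 + 79, so a_1 = 1.
  201 = 2*79 + 43, so a_2 = 2.
  79 = 1*43 + 36, so a_3 = 1.
  43 = 1*36 + 7, so a_4 = 1.
  36 = 5*7 + 1, so a_5 = 5.
  7 = 7*1 + 0, so a_6 = 7.
so x = [1; 1, 2, 1, 1, 5, 7].
Convergents (p_i = a_i*p_{i-1} + p_{i-2}, q_i = a_i*q_{i-1} + q_{i-2} with p_{-2}=0, p_{-1}=1, q_{-2}=1, q_{-1}=0), until the denominator exceeds 45:
  i=0: a_0=1, p_0 = 1*1 + 0 = 1, q_0 = 1*0 + 1 = 1.
  i=1: a_1=1, p_1 = 1*1 + 1 = 2, q_1 = 1*1 + 0 = 1.
  i=2: a_2=2, p_2 = 2*2 + 1 = 5, q_2 = 2*1 + 1 = 3.
  i=3: a_3=1, p_3 = 1*5 + 2 = 7, q_3 = 1*3 + 1 = 4.
  i=4: a_4=1, p_4 = 1*7 + 5 = 12, q_4 = 1*4 + 3 = 7.
  i=5: a_5=5, p_5 = 5*12 + 7 = 67, q_5 = 5*7 + 4 = 39.
  i=6: a_6=7, p_6 = 7*67 + 12 = 481, q_6 = 7*39 + 7 = 280.
q_6 = 280 > 45, so the last convergent with denominator <= 45 is p_5/q_5 = 67/39.
The closest fraction with denominator <= 45 is either p_5/q_5 or the intermediate fraction (k*p_5 + p_4)/(k*q_5 + q_4) with the largest k >= 1 whose denominator stays <= 45; these approach x as k grows, and every other convergent or intermediate fraction in range is farther away.
Largest k: floor((45 - q_4)/q_5) = floor((45 - 7)/39) = 0.
Since k = 0, no intermediate fraction beyond p_5/q_5 has denominator <= 45, so the convergent 67/39 is the closest (its error is |481*39 - 67*280|/(280*39) = 1/10920).

67/39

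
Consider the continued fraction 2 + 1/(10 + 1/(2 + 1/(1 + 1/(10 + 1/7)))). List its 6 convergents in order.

Using the convergent recurrence p_i = a_i*p_{i-1} + p_{i-2}, q_i = a_i*q_{i-1} + q_{i-2} with p_{-2}=0, p_{-1}=1, q_{-2}=1, q_{-1}=0:
  i=0: a_0=2, p_0 = 2*1 + 0 = 2, q_0 = 2*0 + 1 = 1.
  i=1: a_1=10, p_1 = 10*2 + 1 = 21, q_1 = 10*1 + 0 = 10.
  i=2: a_2=2, p_2 = 2*21 + 2 = 44, q_2 = 2*10 + 1 = 21.
  i=3: a_3=1, p_3 = 1*44 + 21 = 65, q_3 = 1*21 + 10 = 31.
  i=4: a_4=10, p_4 = 10*65 + 44 = 694, q_4 = 10*31 + 21 = 331.
  i=5: a_5=7, p_5 = 7*694 + 65 = 4923, q_5 = 7*331 + 31 = 2348.

2/1, 21/10, 44/21, 65/31, 694/331, 4923/2348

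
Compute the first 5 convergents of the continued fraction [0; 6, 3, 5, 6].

0/1, 1/6, 3/19, 16/101, 99/625

Using the convergent recurrence p_i = a_i*p_{i-1} + p_{i-2}, q_i = a_i*q_{i-1} + q_{i-2} with p_{-2}=0, p_{-1}=1, q_{-2}=1, q_{-1}=0:
  i=0: a_0=0, p_0 = 0*1 + 0 = 0, q_0 = 0*0 + 1 = 1.
  i=1: a_1=6, p_1 = 6*0 + 1 = 1, q_1 = 6*1 + 0 = 6.
  i=2: a_2=3, p_2 = 3*1 + 0 = 3, q_2 = 3*6 + 1 = 19.
  i=3: a_3=5, p_3 = 5*3 + 1 = 16, q_3 = 5*19 + 6 = 101.
  i=4: a_4=6, p_4 = 6*16 + 3 = 99, q_4 = 6*101 + 19 = 625.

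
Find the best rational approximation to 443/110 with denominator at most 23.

93/23

Expand x = 443/110 as a continued fraction with the Euclidean algorithm:
  443 = 4*110 + 3, so a_0 = 4.
  110 = 36*3 + 2, so a_1 = 36.
  3 = 1*2 + 1, so a_2 = 1.
  2 = 2*1 + 0, so a_3 = 2.
so x = [4; 36, 1, 2].
Convergents (p_i = a_i*p_{i-1} + p_{i-2}, q_i = a_i*q_{i-1} + q_{i-2} with p_{-2}=0, p_{-1}=1, q_{-2}=1, q_{-1}=0), until the denominator exceeds 23:
  i=0: a_0=4, p_0 = 4*1 + 0 = 4, q_0 = 4*0 + 1 = 1.
  i=1: a_1=36, p_1 = 36*4 + 1 = 145, q_1 = 36*1 + 0 = 36.
q_1 = 36 > 23, so the last convergent with denominator <= 23 is p_0/q_0 = 4/1.
The closest fraction with denominator <= 23 is either p_0/q_0 or the intermediate fraction (k*p_0 + p_{-1})/(k*q_0 + q_{-1}) with the largest k >= 1 whose denominator stays <= 23; these approach x as k grows, and every other convergent or intermediate fraction in range is farther away.
Largest k: floor((23 - q_{-1})/q_0) = floor((23 - 0)/1) = 23 (using the seeds p_{-1} = 1, q_{-1} = 0).
That gives (23*4 + 1)/(23*1 + 0) = 93/23.
Compare the errors: |x - 4/1| = |443*1 - 4*110|/(110*1) = 3/110, and |x - 93/23| = |443*23 - 93*110|/(110*23) = 41/2530.
Cross-multiplying, 41*110 = 4510 < 7590 = 3*2530, so 41/2530 is smaller: the intermediate fraction 93/23 is closer to x than 4/1.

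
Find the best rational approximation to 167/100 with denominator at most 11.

5/3

Expand x = 167/100 as a continued fraction with the Euclidean algorithm:
  167 = 1*100 + 67, so a_0 = 1.
  100 = 1*67 + 33, so a_1 = 1.
  67 = 2*33 + 1, so a_2 = 2.
  33 = 33*1 + 0, so a_3 = 33.
so x = [1; 1, 2, 33].
Convergents (p_i = a_i*p_{i-1} + p_{i-2}, q_i = a_i*q_{i-1} + q_{i-2} with p_{-2}=0, p_{-1}=1, q_{-2}=1, q_{-1}=0), until the denominator exceeds 11:
  i=0: a_0=1, p_0 = 1*1 + 0 = 1, q_0 = 1*0 + 1 = 1.
  i=1: a_1=1, p_1 = 1*1 + 1 = 2, q_1 = 1*1 + 0 = 1.
  i=2: a_2=2, p_2 = 2*2 + 1 = 5, q_2 = 2*1 + 1 = 3.
  i=3: a_3=33, p_3 = 33*5 + 2 = 167, q_3 = 33*3 + 1 = 100.
q_3 = 100 > 11, so the last convergent with denominator <= 11 is p_2/q_2 = 5/3.
The closest fraction with denominator <= 11 is either p_2/q_2 or the intermediate fraction (k*p_2 + p_1)/(k*q_2 + q_1) with the largest k >= 1 whose denominator stays <= 11; these approach x as k grows, and every other convergent or intermediate fraction in range is farther away.
Largest k: floor((11 - q_1)/q_2) = floor((11 - 1)/3) = 3.
That gives (3*5 + 2)/(3*3 + 1) = 17/10.
Compare the errors: |x - 5/3| = |167*3 - 5*100|/(100*3) = 1/300, and |x - 17/10| = |167*10 - 17*100|/(100*10) = 30/1000.
Cross-multiplying, 1*1000 = 1000 < 9000 = 30*300, so 1/300 is smaller: the convergent 5/3 is closer to x than 17/10.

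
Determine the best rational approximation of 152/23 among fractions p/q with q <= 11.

Expand x = 152/23 as a continued fraction with the Euclidean algorithm:
  152 = 6*23 + 14, so a_0 = 6.
  23 = 1*14 + 9, so a_1 = 1.
  14 = 1*9 + 5, so a_2 = 1.
  9 = 1*5 + 4, so a_3 = 1.
  5 = 1*4 + 1, so a_4 = 1.
  4 = 4*1 + 0, so a_5 = 4.
so x = [6; 1, 1, 1, 1, 4].
Convergents (p_i = a_i*p_{i-1} + p_{i-2}, q_i = a_i*q_{i-1} + q_{i-2} with p_{-2}=0, p_{-1}=1, q_{-2}=1, q_{-1}=0), until the denominator exceeds 11:
  i=0: a_0=6, p_0 = 6*1 + 0 = 6, q_0 = 6*0 + 1 = 1.
  i=1: a_1=1, p_1 = 1*6 + 1 = 7, q_1 = 1*1 + 0 = 1.
  i=2: a_2=1, p_2 = 1*7 + 6 = 13, q_2 = 1*1 + 1 = 2.
  i=3: a_3=1, p_3 = 1*13 + 7 = 20, q_3 = 1*2 + 1 = 3.
  i=4: a_4=1, p_4 = 1*20 + 13 = 33, q_4 = 1*3 + 2 = 5.
  i=5: a_5=4, p_5 = 4*33 + 20 = 152, q_5 = 4*5 + 3 = 23.
q_5 = 23 > 11, so the last convergent with denominator <= 11 is p_4/q_4 = 33/5.
The closest fraction with denominator <= 11 is either p_4/q_4 or the intermediate fraction (k*p_4 + p_3)/(k*q_4 + q_3) with the largest k >= 1 whose denominator stays <= 11; these approach x as k grows, and every other convergent or intermediate fraction in range is farther away.
Largest k: floor((11 - q_3)/q_4) = floor((11 - 3)/5) = 1.
That gives (1*33 + 20)/(1*5 + 3) = 53/8.
Compare the errors: |x - 33/5| = |152*5 - 33*23|/(23*5) = 1/115, and |x - 53/8| = |152*8 - 53*23|/(23*8) = 3/184.
Cross-multiplying, 1*184 = 184 < 345 = 3*115, so 1/115 is smaller: the convergent 33/5 is closer to x than 53/8.

33/5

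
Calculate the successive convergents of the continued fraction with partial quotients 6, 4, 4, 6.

6/1, 25/4, 106/17, 661/106

Using the convergent recurrence p_i = a_i*p_{i-1} + p_{i-2}, q_i = a_i*q_{i-1} + q_{i-2} with p_{-2}=0, p_{-1}=1, q_{-2}=1, q_{-1}=0:
  i=0: a_0=6, p_0 = 6*1 + 0 = 6, q_0 = 6*0 + 1 = 1.
  i=1: a_1=4, p_1 = 4*6 + 1 = 25, q_1 = 4*1 + 0 = 4.
  i=2: a_2=4, p_2 = 4*25 + 6 = 106, q_2 = 4*4 + 1 = 17.
  i=3: a_3=6, p_3 = 6*106 + 25 = 661, q_3 = 6*17 + 4 = 106.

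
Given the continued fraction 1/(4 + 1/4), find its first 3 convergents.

Using the convergent recurrence p_i = a_i*p_{i-1} + p_{i-2}, q_i = a_i*q_{i-1} + q_{i-2} with p_{-2}=0, p_{-1}=1, q_{-2}=1, q_{-1}=0:
  i=0: a_0=0, p_0 = 0*1 + 0 = 0, q_0 = 0*0 + 1 = 1.
  i=1: a_1=4, p_1 = 4*0 + 1 = 1, q_1 = 4*1 + 0 = 4.
  i=2: a_2=4, p_2 = 4*1 + 0 = 4, q_2 = 4*4 + 1 = 17.

0/1, 1/4, 4/17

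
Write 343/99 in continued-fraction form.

[3; 2, 6, 1, 1, 3]

Run the Euclidean algorithm on 343 and 99; the successive quotients are the partial quotients a_0, a_1, ... (each step inverts the fractional part left over by the previous one):
  343 = 3*99 + 46, so a_0 = 3.
  99 = 2*46 + 7, so a_1 = 2.
  46 = 6*7 + 4, so a_2 = 6.
  7 = 1*4 + 3, so a_3 = 1.
  4 = 1*3 + 1, so a_4 = 1.
  3 = 3*1 + 0, so a_5 = 3.
The remainder reaches 0 after 6 divisions, so the expansion has 6 partial quotients, read off in order.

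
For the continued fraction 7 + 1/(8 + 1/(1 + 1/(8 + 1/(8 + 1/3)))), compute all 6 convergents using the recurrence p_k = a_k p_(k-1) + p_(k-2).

7/1, 57/8, 64/9, 569/80, 4616/649, 14417/2027

Using the convergent recurrence p_i = a_i*p_{i-1} + p_{i-2}, q_i = a_i*q_{i-1} + q_{i-2} with p_{-2}=0, p_{-1}=1, q_{-2}=1, q_{-1}=0:
  i=0: a_0=7, p_0 = 7*1 + 0 = 7, q_0 = 7*0 + 1 = 1.
  i=1: a_1=8, p_1 = 8*7 + 1 = 57, q_1 = 8*1 + 0 = 8.
  i=2: a_2=1, p_2 = 1*57 + 7 = 64, q_2 = 1*8 + 1 = 9.
  i=3: a_3=8, p_3 = 8*64 + 57 = 569, q_3 = 8*9 + 8 = 80.
  i=4: a_4=8, p_4 = 8*569 + 64 = 4616, q_4 = 8*80 + 9 = 649.
  i=5: a_5=3, p_5 = 3*4616 + 569 = 14417, q_5 = 3*649 + 80 = 2027.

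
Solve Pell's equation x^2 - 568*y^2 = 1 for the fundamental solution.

First expand sqrt(568) as a continued fraction. With x_i = (sqrt(568) + m_i)/d_i and (m_0, d_0) = (0, 1): a_0 = floor(sqrt(568)) = 23, since 23^2 = 529 <= 568 < 576 = 24^2.
Iterate m_{i+1} = d_i*a_i - m_i, d_{i+1} = (568 - m_{i+1}^2)/d_i, a_{i+1} = floor((a_0 + m_{i+1})/d_{i+1}):
  m_1 = 1*23 - 0 = 23, d_1 = (568 - 23^2)/1 = 39/1 = 39, a_1 = floor((23 + 23)/39) = 1.
  m_2 = 39*1 - 23 = 16, d_2 = (568 - 16^2)/39 = 312/39 = 8, a_2 = floor((23 + 16)/8) = 4.
  m_3 = 8*4 - 16 = 16, d_3 = (568 - 16^2)/8 = 312/8 = 39, a_3 = floor((23 + 16)/39) = 1.
  m_4 = 39*1 - 16 = 23, d_4 = (568 - 23^2)/39 = 39/39 = 1, a_4 = floor((23 + 23)/1) = 46.
  m_5 = 1*46 - 23 = 23, d_5 = (568 - 23^2)/1 = 39/1 = 39: (m_5, d_5) = (m_1, d_1) = (23, 39), so from here the quotients repeat a_1, ..., a_4; the period length is 4.
So sqrt(568) = [23; (1, 4, 1, 46)] with period length k = 4.
k is even, so the fundamental solution of x^2 - 568y^2 = 1 is (p_{k-1}, q_{k-1}) = (p_3, q_3); compute convergents through index 3.
Convergents (p_i = a_i*p_{i-1} + p_{i-2}, q_i = a_i*q_{i-1} + q_{i-2} with p_{-2}=0, p_{-1}=1, q_{-2}=1, q_{-1}=0):
  i=0: a_0=23, p_0 = 23*1 + 0 = 23, q_0 = 23*0 + 1 = 1.
  i=1: a_1=1, p_1 = 1*23 + 1 = 24, q_1 = 1*1 + 0 = 1.
  i=2: a_2=4, p_2 = 4*24 + 23 = 119, q_2 = 4*1 + 1 = 5.
  i=3: a_3=1, p_3 = 1*119 + 24 = 143, q_3 = 1*5 + 1 = 6.
Check: 143^2 - 568*6^2 = 20449 - 20448 = 1, so (x, y) = (143, 6) solves the equation, and by the theorem it is the least positive solution.

(x, y) = (143, 6)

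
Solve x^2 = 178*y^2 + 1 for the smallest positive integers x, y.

First expand sqrt(178) as a continued fraction. With x_i = (sqrt(178) + m_i)/d_i and (m_0, d_0) = (0, 1): a_0 = floor(sqrt(178)) = 13, since 13^2 = 169 <= 178 < 196 = 14^2.
Iterate m_{i+1} = d_i*a_i - m_i, d_{i+1} = (178 - m_{i+1}^2)/d_i, a_{i+1} = floor((a_0 + m_{i+1})/d_{i+1}):
  m_1 = 1*13 - 0 = 13, d_1 = (178 - 13^2)/1 = 9/1 = 9, a_1 = floor((13 + 13)/9) = 2.
  m_2 = 9*2 - 13 = 5, d_2 = (178 - 5^2)/9 = 153/9 = 17, a_2 = floor((13 + 5)/17) = 1.
  m_3 = 17*1 - 5 = 12, d_3 = (178 - 12^2)/17 = 34/17 = 2, a_3 = floor((13 + 12)/2) = 12.
  m_4 = 2*12 - 12 = 12, d_4 = (178 - 12^2)/2 = 34/2 = 17, a_4 = floor((13 + 12)/17) = 1.
  m_5 = 17*1 - 12 = 5, d_5 = (178 - 5^2)/17 = 153/17 = 9, a_5 = floor((13 + 5)/9) = 2.
  m_6 = 9*2 - 5 = 13, d_6 = (178 - 13^2)/9 = 9/9 = 1, a_6 = floor((13 + 13)/1) = 26.
  m_7 = 1*26 - 13 = 13, d_7 = (178 - 13^2)/1 = 9/1 = 9: (m_7, d_7) = (m_1, d_1) = (13, 9), so from here the quotients repeat a_1, ..., a_6; the period length is 6.
So sqrt(178) = [13; (2, 1, 12, 1, 2, 26)] with period length k = 6.
k is even, so the fundamental solution of x^2 - 178y^2 = 1 is (p_{k-1}, q_{k-1}) = (p_5, q_5); compute convergents through index 5.
Convergents (p_i = a_i*p_{i-1} + p_{i-2}, q_i = a_i*q_{i-1} + q_{i-2} with p_{-2}=0, p_{-1}=1, q_{-2}=1, q_{-1}=0):
  i=0: a_0=13, p_0 = 13*1 + 0 = 13, q_0 = 13*0 + 1 = 1.
  i=1: a_1=2, p_1 = 2*13 + 1 = 27, q_1 = 2*1 + 0 = 2.
  i=2: a_2=1, p_2 = 1*27 + 13 = 40, q_2 = 1*2 + 1 = 3.
  i=3: a_3=12, p_3 = 12*40 + 27 = 507, q_3 = 12*3 + 2 = 38.
  i=4: a_4=1, p_4 = 1*507 + 40 = 547, q_4 = 1*38 + 3 = 41.
  i=5: a_5=2, p_5 = 2*547 + 507 = 1601, q_5 = 2*41 + 38 = 120.
Check: 1601^2 - 178*120^2 = 2563201 - 2563200 = 1, so (x, y) = (1601, 120) solves the equation, and by the theorem it is the least positive solution.

(x, y) = (1601, 120)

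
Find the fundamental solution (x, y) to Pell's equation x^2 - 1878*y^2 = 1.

(x, y) = (16901, 390)

First expand sqrt(1878) as a continued fraction. With x_i = (sqrt(1878) + m_i)/d_i and (m_0, d_0) = (0, 1): a_0 = floor(sqrt(1878)) = 43, since 43^2 = 1849 <= 1878 < 1936 = 44^2.
Iterate m_{i+1} = d_i*a_i - m_i, d_{i+1} = (1878 - m_{i+1}^2)/d_i, a_{i+1} = floor((a_0 + m_{i+1})/d_{i+1}):
  m_1 = 1*43 - 0 = 43, d_1 = (1878 - 43^2)/1 = 29/1 = 29, a_1 = floor((43 + 43)/29) = 2.
  m_2 = 29*2 - 43 = 15, d_2 = (1878 - 15^2)/29 = 1653/29 = 57, a_2 = floor((43 + 15)/57) = 1.
  m_3 = 57*1 - 15 = 42, d_3 = (1878 - 42^2)/57 = 114/57 = 2, a_3 = floor((43 + 42)/2) = 42.
  m_4 = 2*42 - 42 = 42, d_4 = (1878 - 42^2)/2 = 114/2 = 57, a_4 = floor((43 + 42)/57) = 1.
  m_5 = 57*1 - 42 = 15, d_5 = (1878 - 15^2)/57 = 1653/57 = 29, a_5 = floor((43 + 15)/29) = 2.
  m_6 = 29*2 - 15 = 43, d_6 = (1878 - 43^2)/29 = 29/29 = 1, a_6 = floor((43 + 43)/1) = 86.
  m_7 = 1*86 - 43 = 43, d_7 = (1878 - 43^2)/1 = 29/1 = 29: (m_7, d_7) = (m_1, d_1) = (43, 29), so from here the quotients repeat a_1, ..., a_6; the period length is 6.
So sqrt(1878) = [43; (2, 1, 42, 1, 2, 86)] with period length k = 6.
k is even, so the fundamental solution of x^2 - 1878y^2 = 1 is (p_{k-1}, q_{k-1}) = (p_5, q_5); compute convergents through index 5.
Convergents (p_i = a_i*p_{i-1} + p_{i-2}, q_i = a_i*q_{i-1} + q_{i-2} with p_{-2}=0, p_{-1}=1, q_{-2}=1, q_{-1}=0):
  i=0: a_0=43, p_0 = 43*1 + 0 = 43, q_0 = 43*0 + 1 = 1.
  i=1: a_1=2, p_1 = 2*43 + 1 = 87, q_1 = 2*1 + 0 = 2.
  i=2: a_2=1, p_2 = 1*87 + 43 = 130, q_2 = 1*2 + 1 = 3.
  i=3: a_3=42, p_3 = 42*130 + 87 = 5547, q_3 = 42*3 + 2 = 128.
  i=4: a_4=1, p_4 = 1*5547 + 130 = 5677, q_4 = 1*128 + 3 = 131.
  i=5: a_5=2, p_5 = 2*5677 + 5547 = 16901, q_5 = 2*131 + 128 = 390.
Check: 16901^2 - 1878*390^2 = 285643801 - 285643800 = 1, so (x, y) = (16901, 390) solves the equation, and by the theorem it is the least positive solution.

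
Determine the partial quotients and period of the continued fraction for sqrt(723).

[26; (1, 7, 1, 52)]

Write x_i = (sqrt(723) + m_i)/d_i with (m_0, d_0) = (0, 1). a_0 = floor(sqrt(723)) = 26, since 26^2 = 676 <= 723 < 729 = 27^2.
Iterate m_{i+1} = d_i*a_i - m_i, d_{i+1} = (723 - m_{i+1}^2)/d_i, a_{i+1} = floor((a_0 + m_{i+1})/d_{i+1}):
  m_1 = 1*26 - 0 = 26, d_1 = (723 - 26^2)/1 = 47/1 = 47, a_1 = floor((26 + 26)/47) = 1.
  m_2 = 47*1 - 26 = 21, d_2 = (723 - 21^2)/47 = 282/47 = 6, a_2 = floor((26 + 21)/6) = 7.
  m_3 = 6*7 - 21 = 21, d_3 = (723 - 21^2)/6 = 282/6 = 47, a_3 = floor((26 + 21)/47) = 1.
  m_4 = 47*1 - 21 = 26, d_4 = (723 - 26^2)/47 = 47/47 = 1, a_4 = floor((26 + 26)/1) = 52.
  m_5 = 1*52 - 26 = 26, d_5 = (723 - 26^2)/1 = 47/1 = 47: (m_5, d_5) = (m_1, d_1) = (26, 47), so from here the quotients repeat a_1, ..., a_4; the period length is 4.
Hence the expansion of sqrt(723) is a_0 = 26 followed by the repeating block 1, 7, 1, 52 (period 4).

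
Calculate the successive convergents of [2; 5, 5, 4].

Using the convergent recurrence p_i = a_i*p_{i-1} + p_{i-2}, q_i = a_i*q_{i-1} + q_{i-2} with p_{-2}=0, p_{-1}=1, q_{-2}=1, q_{-1}=0:
  i=0: a_0=2, p_0 = 2*1 + 0 = 2, q_0 = 2*0 + 1 = 1.
  i=1: a_1=5, p_1 = 5*2 + 1 = 11, q_1 = 5*1 + 0 = 5.
  i=2: a_2=5, p_2 = 5*11 + 2 = 57, q_2 = 5*5 + 1 = 26.
  i=3: a_3=4, p_3 = 4*57 + 11 = 239, q_3 = 4*26 + 5 = 109.

2/1, 11/5, 57/26, 239/109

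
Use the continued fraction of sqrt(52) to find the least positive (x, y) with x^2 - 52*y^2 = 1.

First expand sqrt(52) as a continued fraction. With x_i = (sqrt(52) + m_i)/d_i and (m_0, d_0) = (0, 1): a_0 = floor(sqrt(52)) = 7, since 7^2 = 49 <= 52 < 64 = 8^2.
Iterate m_{i+1} = d_i*a_i - m_i, d_{i+1} = (52 - m_{i+1}^2)/d_i, a_{i+1} = floor((a_0 + m_{i+1})/d_{i+1}):
  m_1 = 1*7 - 0 = 7, d_1 = (52 - 7^2)/1 = 3/1 = 3, a_1 = floor((7 + 7)/3) = 4.
  m_2 = 3*4 - 7 = 5, d_2 = (52 - 5^2)/3 = 27/3 = 9, a_2 = floor((7 + 5)/9) = 1.
  m_3 = 9*1 - 5 = 4, d_3 = (52 - 4^2)/9 = 36/9 = 4, a_3 = floor((7 + 4)/4) = 2.
  m_4 = 4*2 - 4 = 4, d_4 = (52 - 4^2)/4 = 36/4 = 9, a_4 = floor((7 + 4)/9) = 1.
  m_5 = 9*1 - 4 = 5, d_5 = (52 - 5^2)/9 = 27/9 = 3, a_5 = floor((7 + 5)/3) = 4.
  m_6 = 3*4 - 5 = 7, d_6 = (52 - 7^2)/3 = 3/3 = 1, a_6 = floor((7 + 7)/1) = 14.
  m_7 = 1*14 - 7 = 7, d_7 = (52 - 7^2)/1 = 3/1 = 3: (m_7, d_7) = (m_1, d_1) = (7, 3), so from here the quotients repeat a_1, ..., a_6; the period length is 6.
So sqrt(52) = [7; (4, 1, 2, 1, 4, 14)] with period length k = 6.
k is even, so the fundamental solution of x^2 - 52y^2 = 1 is (p_{k-1}, q_{k-1}) = (p_5, q_5); compute convergents through index 5.
Convergents (p_i = a_i*p_{i-1} + p_{i-2}, q_i = a_i*q_{i-1} + q_{i-2} with p_{-2}=0, p_{-1}=1, q_{-2}=1, q_{-1}=0):
  i=0: a_0=7, p_0 = 7*1 + 0 = 7, q_0 = 7*0 + 1 = 1.
  i=1: a_1=4, p_1 = 4*7 + 1 = 29, q_1 = 4*1 + 0 = 4.
  i=2: a_2=1, p_2 = 1*29 + 7 = 36, q_2 = 1*4 + 1 = 5.
  i=3: a_3=2, p_3 = 2*36 + 29 = 101, q_3 = 2*5 + 4 = 14.
  i=4: a_4=1, p_4 = 1*101 + 36 = 137, q_4 = 1*14 + 5 = 19.
  i=5: a_5=4, p_5 = 4*137 + 101 = 649, q_5 = 4*19 + 14 = 90.
Check: 649^2 - 52*90^2 = 421201 - 421200 = 1, so (x, y) = (649, 90) solves the equation, and by the theorem it is the least positive solution.

(x, y) = (649, 90)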